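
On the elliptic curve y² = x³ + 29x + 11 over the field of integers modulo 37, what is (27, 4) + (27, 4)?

(11, 25)

tangent at (27, 4): λ = (3·27² + 29)/(2·4) ≡ 33/8. 8⁻¹ ≡ 14 (mod 37), so λ ≡ 33·14 ≡ 18.
  x = λ² - 27 - 27 = 324 - 54 ≡ 11; y = λ·(27 - 11) - 4 ≡ 25. → (11, 25)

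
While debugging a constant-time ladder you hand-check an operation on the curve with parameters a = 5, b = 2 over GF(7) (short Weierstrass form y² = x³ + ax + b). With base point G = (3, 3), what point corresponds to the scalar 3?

Repeated addition: build up to 3G.
2G: tangent at (3, 3): λ = (3·3² + 5)/(2·3) ≡ 4/6. 6⁻¹ ≡ 6 (mod 7), so λ ≡ 4·6 ≡ 3.
  x = λ² - 3 - 3 = 9 - 6 ≡ 3; y = λ·(3 - 3) - 3 ≡ 4. → (3, 4)
3G: (3, 4) + (3, 3): same x and y₁ ≡ -y₂, so the sum is the point at infinity.

O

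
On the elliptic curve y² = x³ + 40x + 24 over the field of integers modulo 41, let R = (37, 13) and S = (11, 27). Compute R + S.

(11, 14)

(37, 13) + (11, 27). λ = (27 - 13)/(11 - 37) ≡ 14/15 mod 41. 15⁻¹ ≡ 11 (mod 41) since 15·11 = 165 ≡ 1, so λ ≡ 31.
  x = λ² - 37 - 11 = 961 - 48 ≡ 11; y = λ·(37 - 11) - 13 ≡ 14. → (11, 14)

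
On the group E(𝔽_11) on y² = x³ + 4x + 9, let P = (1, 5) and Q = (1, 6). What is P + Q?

The two points share x = 1 and their y-coordinates satisfy 5 + 6 ≡ 0 (mod 11), so they are inverses. Their sum is ∞.

O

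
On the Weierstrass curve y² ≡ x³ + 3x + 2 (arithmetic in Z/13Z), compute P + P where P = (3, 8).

tangent at (3, 8): λ = (3·3² + 3)/(2·8) ≡ 4/3. 3⁻¹ ≡ 9 (mod 13) since 3·9 = 27 ≡ 1, so λ ≡ 4·9 ≡ 10.
  x = λ² - 3 - 3 = 100 - 6 ≡ 3; y = λ·(3 - 3) - 8 ≡ 5. → (3, 5)

(3, 5)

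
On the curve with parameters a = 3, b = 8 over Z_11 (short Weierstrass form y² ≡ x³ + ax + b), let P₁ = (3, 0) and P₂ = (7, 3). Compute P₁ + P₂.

(5, 4)

(3, 0) + (7, 3). λ = (3 - 0)/(7 - 3) ≡ 3/4 mod 11. 4⁻¹ ≡ 3 (mod 11) since 4·3 = 12 ≡ 1, so λ ≡ 9.
  x = λ² - 3 - 7 = 81 - 10 ≡ 5; y = λ·(3 - 5) - 0 ≡ 4. → (5, 4)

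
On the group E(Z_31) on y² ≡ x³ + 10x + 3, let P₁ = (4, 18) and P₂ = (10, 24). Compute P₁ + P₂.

(18, 30)

(4, 18) + (10, 24). λ = (24 - 18)/(10 - 4) ≡ 6/6 mod 31. 6⁻¹ ≡ 26 (mod 31), so λ ≡ 1.
  x = λ² - 4 - 10 = 1 - 14 ≡ 18; y = λ·(4 - 18) - 18 ≡ 30. → (18, 30)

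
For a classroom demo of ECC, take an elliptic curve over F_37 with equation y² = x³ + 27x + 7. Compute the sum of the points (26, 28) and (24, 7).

(14, 24)

(26, 28) + (24, 7). λ = (7 - 28)/(24 - 26) ≡ 16/35 mod 37. 35⁻¹ ≡ 18 (mod 37), so λ ≡ 29.
  x = λ² - 26 - 24 = 841 - 50 ≡ 14; y = λ·(26 - 14) - 28 ≡ 24. → (14, 24)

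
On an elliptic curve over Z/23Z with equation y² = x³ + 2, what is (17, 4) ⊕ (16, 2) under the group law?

(17, 19)

(17, 4) + (16, 2). λ = (2 - 4)/(16 - 17) ≡ 21/22 mod 23. 22⁻¹ ≡ 22 (mod 23), so λ ≡ 2.
  x = λ² - 17 - 16 = 4 - 33 ≡ 17; y = λ·(17 - 17) - 4 ≡ 19. → (17, 19)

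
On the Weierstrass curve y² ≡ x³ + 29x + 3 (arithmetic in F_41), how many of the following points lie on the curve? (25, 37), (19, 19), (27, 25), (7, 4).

3

(25, 37): 37² ≡ 16, rhs ≡ 35 → off.
(19, 19): 19² ≡ 33, rhs ≡ 33 → on.
(27, 25): 25² ≡ 10, rhs ≡ 10 → on.
(7, 4): 4² ≡ 16, rhs ≡ 16 → on.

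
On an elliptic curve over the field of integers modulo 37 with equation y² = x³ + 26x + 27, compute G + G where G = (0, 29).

tangent at (0, 29): λ = (3·0² + 26)/(2·29) ≡ 26/21. 21⁻¹ ≡ 30 (mod 37) since 21·30 = 630 ≡ 1, so λ ≡ 26·30 ≡ 3.
  x = λ² - 0 - 0 = 9 - 0 ≡ 9; y = λ·(0 - 9) - 29 ≡ 18. → (9, 18)

(9, 18)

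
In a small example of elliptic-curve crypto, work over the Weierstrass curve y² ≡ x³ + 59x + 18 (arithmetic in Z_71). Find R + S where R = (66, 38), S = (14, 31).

(11, 9)

(66, 38) + (14, 31). λ = (31 - 38)/(14 - 66) ≡ 64/19 mod 71. 19⁻¹ ≡ 15 (mod 71), so λ ≡ 37.
  x = λ² - 66 - 14 = 1369 - 80 ≡ 11; y = λ·(66 - 11) - 38 ≡ 9. → (11, 9)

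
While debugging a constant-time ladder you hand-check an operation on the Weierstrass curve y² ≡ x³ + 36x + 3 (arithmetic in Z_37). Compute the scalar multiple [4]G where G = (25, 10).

Repeated addition: build up to 4G.
2G: tangent at (25, 10): λ = (3·25² + 36)/(2·10) ≡ 24/20. 20⁻¹ ≡ 13 (mod 37), so λ ≡ 24·13 ≡ 16.
  x = λ² - 25 - 25 = 256 - 50 ≡ 21; y = λ·(25 - 21) - 10 ≡ 17. → (21, 17)
3G: (21, 17) + (25, 10). λ = (10 - 17)/(25 - 21) ≡ 30/4 mod 37. 4⁻¹ ≡ 28 (mod 37), so λ ≡ 26.
  x = λ² - 21 - 25 = 676 - 46 ≡ 1; y = λ·(21 - 1) - 17 ≡ 22. → (1, 22)
4G: (1, 22) + (25, 10). λ = (10 - 22)/(25 - 1) ≡ 25/24 mod 37. 24⁻¹ ≡ 17 (mod 37), so λ ≡ 18.
  x = λ² - 1 - 25 = 324 - 26 ≡ 2; y = λ·(1 - 2) - 22 ≡ 34. → (2, 34)

(2, 34)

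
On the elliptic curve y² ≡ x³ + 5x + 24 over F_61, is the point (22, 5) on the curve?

no

y² = 5² ≡ 25; x³ + 5x + 24 = 10782 ≡ 46 (mod 61). 25 ≠ 46.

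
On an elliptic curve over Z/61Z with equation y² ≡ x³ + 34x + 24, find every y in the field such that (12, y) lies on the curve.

5, 56

x³ + 34x + 24 = 2160 ≡ 25 (mod 61).
Square roots of 25 mod 61: 5 and 56 (since 5² = 25 ≡ 25).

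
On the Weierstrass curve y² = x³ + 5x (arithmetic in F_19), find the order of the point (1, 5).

2P: tangent at (1, 5): λ = (3·1² + 5)/(2·5) ≡ 8/10. 10⁻¹ ≡ 2 (mod 19), so λ ≡ 8·2 ≡ 16.
  x = λ² - 1 - 1 = 256 - 2 ≡ 7; y = λ·(1 - 7) - 5 ≡ 13. → (7, 13)
3P: (7, 13) + (1, 5). λ = (5 - 13)/(1 - 7) ≡ 11/13 mod 19. 13⁻¹ ≡ 3 (mod 19), so λ ≡ 14.
  x = λ² - 7 - 1 = 196 - 8 ≡ 17; y = λ·(7 - 17) - 13 ≡ 18. → (17, 18)
4P: (17, 18) + (1, 5). λ = (5 - 18)/(1 - 17) ≡ 6/3 mod 19. 3⁻¹ ≡ 13 (mod 19) since 3·13 = 39 ≡ 1, so λ ≡ 2.
  x = λ² - 17 - 1 = 4 - 18 ≡ 5; y = λ·(17 - 5) - 18 ≡ 6. → (5, 6)
5P: (5, 6) + (1, 5). λ = (5 - 6)/(1 - 5) ≡ 18/15 mod 19. 15⁻¹ ≡ 14 (mod 19) since 15·14 = 210 ≡ 1, so λ ≡ 5.
  x = λ² - 5 - 1 = 25 - 6 ≡ 0; y = λ·(5 - 0) - 6 ≡ 0. → (0, 0)
6P: (0, 0) + (1, 5). λ = (5 - 0)/(1 - 0) ≡ 5/1 mod 19. 1⁻¹ ≡ 1 (mod 19), so λ ≡ 5.
  x = λ² - 0 - 1 = 25 - 1 ≡ 5; y = λ·(0 - 5) - 0 ≡ 13. → (5, 13)
7P: (5, 13) + (1, 5). λ = (5 - 13)/(1 - 5) ≡ 11/15 mod 19. 15⁻¹ ≡ 14 (mod 19), so λ ≡ 2.
  x = λ² - 5 - 1 = 4 - 6 ≡ 17; y = λ·(5 - 17) - 13 ≡ 1. → (17, 1)
8P: (17, 1) + (1, 5). λ = (5 - 1)/(1 - 17) ≡ 4/3 mod 19. 3⁻¹ ≡ 13 (mod 19), so λ ≡ 14.
  x = λ² - 17 - 1 = 196 - 18 ≡ 7; y = λ·(17 - 7) - 1 ≡ 6. → (7, 6)
9P: (7, 6) + (1, 5). λ = (5 - 6)/(1 - 7) ≡ 18/13 mod 19. 13⁻¹ ≡ 3 (mod 19), so λ ≡ 16.
  x = λ² - 7 - 1 = 256 - 8 ≡ 1; y = λ·(7 - 1) - 6 ≡ 14. → (1, 14)
10P: (1, 14) + (1, 5): same x and y₁ ≡ -y₂, so the sum is O.
10P = O, so the order is 10.

10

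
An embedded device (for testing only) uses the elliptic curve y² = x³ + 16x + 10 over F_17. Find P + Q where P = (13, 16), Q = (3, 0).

(9, 4)

(13, 16) + (3, 0). λ = (0 - 16)/(3 - 13) ≡ 1/7 mod 17. 7⁻¹ ≡ 5 (mod 17) since 7·5 = 35 ≡ 1, so λ ≡ 5.
  x = λ² - 13 - 3 = 25 - 16 ≡ 9; y = λ·(13 - 9) - 16 ≡ 4. → (9, 4)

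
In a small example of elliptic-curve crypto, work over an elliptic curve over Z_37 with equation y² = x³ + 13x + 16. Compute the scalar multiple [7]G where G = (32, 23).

Repeated addition: build up to 7G.
2G: tangent at (32, 23): λ = (3·32² + 13)/(2·23) ≡ 14/9. 9⁻¹ ≡ 33 (mod 37) since 9·33 = 297 ≡ 1, so λ ≡ 14·33 ≡ 18.
  x = λ² - 32 - 32 = 324 - 64 ≡ 1; y = λ·(32 - 1) - 23 ≡ 17. → (1, 17)
3G: (1, 17) + (32, 23). λ = (23 - 17)/(32 - 1) ≡ 6/31 mod 37. 31⁻¹ ≡ 6 (mod 37), so λ ≡ 36.
  x = λ² - 1 - 32 = 1296 - 33 ≡ 5; y = λ·(1 - 5) - 17 ≡ 24. → (5, 24)
4G: (5, 24) + (32, 23). λ = (23 - 24)/(32 - 5) ≡ 36/27 mod 37. 27⁻¹ ≡ 11 (mod 37), so λ ≡ 26.
  x = λ² - 5 - 32 = 676 - 37 ≡ 10; y = λ·(5 - 10) - 24 ≡ 31. → (10, 31)
5G: (10, 31) + (32, 23). λ = (23 - 31)/(32 - 10) ≡ 29/22 mod 37. 22⁻¹ ≡ 32 (mod 37), so λ ≡ 3.
  x = λ² - 10 - 32 = 9 - 42 ≡ 4; y = λ·(10 - 4) - 31 ≡ 24. → (4, 24)
6G: (4, 24) + (32, 23). λ = (23 - 24)/(32 - 4) ≡ 36/28 mod 37. 28⁻¹ ≡ 4 (mod 37) since 28·4 = 112 ≡ 1, so λ ≡ 33.
  x = λ² - 4 - 32 = 1089 - 36 ≡ 17; y = λ·(4 - 17) - 24 ≡ 28. → (17, 28)
7G: (17, 28) + (32, 23). λ = (23 - 28)/(32 - 17) ≡ 32/15 mod 37. 15⁻¹ ≡ 5 (mod 37), so λ ≡ 12.
  x = λ² - 17 - 32 = 144 - 49 ≡ 21; y = λ·(17 - 21) - 28 ≡ 35. → (21, 35)

(21, 35)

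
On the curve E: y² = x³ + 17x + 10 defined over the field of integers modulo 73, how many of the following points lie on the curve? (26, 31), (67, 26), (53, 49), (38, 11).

2

(26, 31): 31² ≡ 12, rhs ≡ 70 → off.
(67, 26): 26² ≡ 19, rhs ≡ 57 → off.
(53, 49): 49² ≡ 65, rhs ≡ 65 → on.
(38, 11): 11² ≡ 48, rhs ≡ 48 → on.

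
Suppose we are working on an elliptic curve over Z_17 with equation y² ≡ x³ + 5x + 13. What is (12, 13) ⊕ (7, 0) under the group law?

(12, 13) + (7, 0). λ = (0 - 13)/(7 - 12) ≡ 4/12 mod 17. 12⁻¹ ≡ 10 (mod 17), so λ ≡ 6.
  x = λ² - 12 - 7 = 36 - 19 ≡ 0; y = λ·(12 - 0) - 13 ≡ 8. → (0, 8)

(0, 8)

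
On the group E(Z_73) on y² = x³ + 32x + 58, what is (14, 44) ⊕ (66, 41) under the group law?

(69, 42)

(14, 44) + (66, 41). λ = (41 - 44)/(66 - 14) ≡ 70/52 mod 73. 52⁻¹ ≡ 66 (mod 73) since 52·66 = 3432 ≡ 1, so λ ≡ 21.
  x = λ² - 14 - 66 = 441 - 80 ≡ 69; y = λ·(14 - 69) - 44 ≡ 42. → (69, 42)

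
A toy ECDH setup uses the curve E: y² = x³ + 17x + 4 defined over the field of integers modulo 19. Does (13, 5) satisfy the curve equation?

y² = 5² ≡ 6; x³ + 17x + 4 = 2422 ≡ 9 (mod 19). 6 ≠ 9.

no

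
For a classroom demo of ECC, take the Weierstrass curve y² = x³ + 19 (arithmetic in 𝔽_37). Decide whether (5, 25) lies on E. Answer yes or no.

y² = 25² ≡ 33; x³ + 0x + 19 = 144 ≡ 33 (mod 37). 33 = 33.

yes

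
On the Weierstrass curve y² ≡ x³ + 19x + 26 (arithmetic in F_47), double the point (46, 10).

tangent at (46, 10): λ = (3·46² + 19)/(2·10) ≡ 22/20. 20⁻¹ ≡ 40 (mod 47), so λ ≡ 22·40 ≡ 34.
  x = λ² - 46 - 46 = 1156 - 92 ≡ 30; y = λ·(46 - 30) - 10 ≡ 17. → (30, 17)

(30, 17)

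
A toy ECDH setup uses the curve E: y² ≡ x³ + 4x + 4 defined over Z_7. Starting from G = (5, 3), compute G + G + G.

Repeated addition: build up to 3G.
2G: tangent at (5, 3): λ = (3·5² + 4)/(2·3) ≡ 2/6. 6⁻¹ ≡ 6 (mod 7), so λ ≡ 2·6 ≡ 5.
  x = λ² - 5 - 5 = 25 - 10 ≡ 1; y = λ·(5 - 1) - 3 ≡ 3. → (1, 3)
3G: (1, 3) + (5, 3). λ = (3 - 3)/(5 - 1) ≡ 0/4 mod 7. 4⁻¹ ≡ 2 (mod 7) since 4·2 = 8 ≡ 1, so λ ≡ 0.
  x = λ² - 1 - 5 = 0 - 6 ≡ 1; y = λ·(1 - 1) - 3 ≡ 4. → (1, 4)

(1, 4)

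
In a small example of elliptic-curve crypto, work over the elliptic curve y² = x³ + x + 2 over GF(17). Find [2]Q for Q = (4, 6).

tangent at (4, 6): λ = (3·4² + 1)/(2·6) ≡ 15/12. 12⁻¹ ≡ 10 (mod 17) since 12·10 = 120 ≡ 1, so λ ≡ 15·10 ≡ 14.
  x = λ² - 4 - 4 = 196 - 8 ≡ 1; y = λ·(4 - 1) - 6 ≡ 2. → (1, 2)

(1, 2)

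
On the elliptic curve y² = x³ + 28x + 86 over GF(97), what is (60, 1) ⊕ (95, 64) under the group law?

(60, 1) + (95, 64). λ = (64 - 1)/(95 - 60) ≡ 63/35 mod 97. 35⁻¹ ≡ 61 (mod 97), so λ ≡ 60.
  x = λ² - 60 - 95 = 3600 - 155 ≡ 50; y = λ·(60 - 50) - 1 ≡ 17. → (50, 17)

(50, 17)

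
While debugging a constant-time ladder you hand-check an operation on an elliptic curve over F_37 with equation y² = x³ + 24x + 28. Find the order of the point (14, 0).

2

2P: (14, 0) + (14, 0): same x and y₁ ≡ -y₂, so the sum is ∞.
2P = ∞, so the order is 2.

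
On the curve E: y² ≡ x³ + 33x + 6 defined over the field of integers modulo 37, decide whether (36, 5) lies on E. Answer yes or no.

y² = 5² ≡ 25; x³ + 33x + 6 = 47850 ≡ 9 (mod 37). 25 ≠ 9.

no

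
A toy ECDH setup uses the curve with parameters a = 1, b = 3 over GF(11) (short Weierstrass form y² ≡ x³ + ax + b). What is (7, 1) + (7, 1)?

tangent at (7, 1): λ = (3·7² + 1)/(2·1) ≡ 5/2. 2⁻¹ ≡ 6 (mod 11), so λ ≡ 5·6 ≡ 8.
  x = λ² - 7 - 7 = 64 - 14 ≡ 6; y = λ·(7 - 6) - 1 ≡ 7. → (6, 7)

(6, 7)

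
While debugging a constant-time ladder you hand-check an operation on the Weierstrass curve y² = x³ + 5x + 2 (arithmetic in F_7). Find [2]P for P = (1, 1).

(0, 3)

tangent at (1, 1): λ = (3·1² + 5)/(2·1) ≡ 1/2. 2⁻¹ ≡ 4 (mod 7) since 2·4 = 8 ≡ 1, so λ ≡ 1·4 ≡ 4.
  x = λ² - 1 - 1 = 16 - 2 ≡ 0; y = λ·(1 - 0) - 1 ≡ 3. → (0, 3)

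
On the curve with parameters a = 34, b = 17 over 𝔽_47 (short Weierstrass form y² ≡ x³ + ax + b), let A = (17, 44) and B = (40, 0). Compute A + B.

(26, 10)

(17, 44) + (40, 0). λ = (0 - 44)/(40 - 17) ≡ 3/23 mod 47. 23⁻¹ ≡ 45 (mod 47) since 23·45 = 1035 ≡ 1, so λ ≡ 41.
  x = λ² - 17 - 40 = 1681 - 57 ≡ 26; y = λ·(17 - 26) - 44 ≡ 10. → (26, 10)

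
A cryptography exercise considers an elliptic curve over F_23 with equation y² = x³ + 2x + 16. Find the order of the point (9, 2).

3

2P: tangent at (9, 2): λ = (3·9² + 2)/(2·2) ≡ 15/4. 4⁻¹ ≡ 6 (mod 23), so λ ≡ 15·6 ≡ 21.
  x = λ² - 9 - 9 = 441 - 18 ≡ 9; y = λ·(9 - 9) - 2 ≡ 21. → (9, 21)
3P: (9, 21) + (9, 2): same x and y₁ ≡ -y₂, so the sum is O.
3P = O, so the order is 3.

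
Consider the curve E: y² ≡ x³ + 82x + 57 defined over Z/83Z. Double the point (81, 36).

tangent at (81, 36): λ = (3·81² + 82)/(2·36) ≡ 11/72. 72⁻¹ ≡ 15 (mod 83), so λ ≡ 11·15 ≡ 82.
  x = λ² - 81 - 81 = 6724 - 162 ≡ 5; y = λ·(81 - 5) - 36 ≡ 54. → (5, 54)

(5, 54)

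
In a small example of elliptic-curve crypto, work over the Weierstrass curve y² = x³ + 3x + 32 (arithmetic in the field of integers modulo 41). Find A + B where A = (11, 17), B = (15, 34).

(11, 17) + (15, 34). λ = (34 - 17)/(15 - 11) ≡ 17/4 mod 41. 4⁻¹ ≡ 31 (mod 41) since 4·31 = 124 ≡ 1, so λ ≡ 35.
  x = λ² - 11 - 15 = 1225 - 26 ≡ 10; y = λ·(11 - 10) - 17 ≡ 18. → (10, 18)

(10, 18)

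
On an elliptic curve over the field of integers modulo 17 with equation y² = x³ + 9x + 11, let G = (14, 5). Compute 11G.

(8, 0)

Double-and-add on 11 = (1011)₂. Start with G = (14, 5) for the leading 1-bit.
double: tangent at (14, 5): λ = (3·14² + 9)/(2·5) ≡ 2/10. 10⁻¹ ≡ 12 (mod 17) since 10·12 = 120 ≡ 1, so λ ≡ 2·12 ≡ 7.
  x = λ² - 14 - 14 = 49 - 28 ≡ 4; y = λ·(14 - 4) - 5 ≡ 14. → (4, 14)
double: tangent at (4, 14): λ = (3·4² + 9)/(2·14) ≡ 6/11. 11⁻¹ ≡ 14 (mod 17) since 11·14 = 154 ≡ 1, so λ ≡ 6·14 ≡ 16.
  x = λ² - 4 - 4 = 256 - 8 ≡ 10; y = λ·(4 - 10) - 14 ≡ 9. → (10, 9)
add G: (10, 9) + (14, 5). λ = (5 - 9)/(14 - 10) ≡ 13/4 mod 17. 4⁻¹ ≡ 13 (mod 17), so λ ≡ 16.
  x = λ² - 10 - 14 = 256 - 24 ≡ 11; y = λ·(10 - 11) - 9 ≡ 9. → (11, 9)
double: tangent at (11, 9): λ = (3·11² + 9)/(2·9) ≡ 15/1. 1⁻¹ ≡ 1 (mod 17), so λ ≡ 15·1 ≡ 15.
  x = λ² - 11 - 11 = 225 - 22 ≡ 16; y = λ·(11 - 16) - 9 ≡ 1. → (16, 1)
add G: (16, 1) + (14, 5). λ = (5 - 1)/(14 - 16) ≡ 4/15 mod 17. 15⁻¹ ≡ 8 (mod 17) since 15·8 = 120 ≡ 1, so λ ≡ 15.
  x = λ² - 16 - 14 = 225 - 30 ≡ 8; y = λ·(16 - 8) - 1 ≡ 0. → (8, 0)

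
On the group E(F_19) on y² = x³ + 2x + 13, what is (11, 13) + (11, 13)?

tangent at (11, 13): λ = (3·11² + 2)/(2·13) ≡ 4/7. 7⁻¹ ≡ 11 (mod 19), so λ ≡ 4·11 ≡ 6.
  x = λ² - 11 - 11 = 36 - 22 ≡ 14; y = λ·(11 - 14) - 13 ≡ 7. → (14, 7)

(14, 7)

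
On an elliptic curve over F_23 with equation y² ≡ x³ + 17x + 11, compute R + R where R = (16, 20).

(20, 5)

tangent at (16, 20): λ = (3·16² + 17)/(2·20) ≡ 3/17. 17⁻¹ ≡ 19 (mod 23), so λ ≡ 3·19 ≡ 11.
  x = λ² - 16 - 16 = 121 - 32 ≡ 20; y = λ·(16 - 20) - 20 ≡ 5. → (20, 5)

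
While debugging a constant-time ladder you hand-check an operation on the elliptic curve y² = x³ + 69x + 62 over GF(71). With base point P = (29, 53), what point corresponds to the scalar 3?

Repeated addition: build up to 3P.
2P: tangent at (29, 53): λ = (3·29² + 69)/(2·53) ≡ 36/35. 35⁻¹ ≡ 69 (mod 71), so λ ≡ 36·69 ≡ 70.
  x = λ² - 29 - 29 = 4900 - 58 ≡ 14; y = λ·(29 - 14) - 53 ≡ 3. → (14, 3)
3P: (14, 3) + (29, 53). λ = (53 - 3)/(29 - 14) ≡ 50/15 mod 71. 15⁻¹ ≡ 19 (mod 71) since 15·19 = 285 ≡ 1, so λ ≡ 27.
  x = λ² - 14 - 29 = 729 - 43 ≡ 47; y = λ·(14 - 47) - 3 ≡ 29. → (47, 29)

(47, 29)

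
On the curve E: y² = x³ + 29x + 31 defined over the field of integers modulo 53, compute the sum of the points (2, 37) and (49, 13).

(18, 5)

(2, 37) + (49, 13). λ = (13 - 37)/(49 - 2) ≡ 29/47 mod 53. 47⁻¹ ≡ 44 (mod 53), so λ ≡ 4.
  x = λ² - 2 - 49 = 16 - 51 ≡ 18; y = λ·(2 - 18) - 37 ≡ 5. → (18, 5)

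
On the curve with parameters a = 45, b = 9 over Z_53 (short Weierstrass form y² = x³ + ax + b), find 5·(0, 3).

Write G = (0, 3).
Repeated addition: build up to 5G.
2G: tangent at (0, 3): λ = (3·0² + 45)/(2·3) ≡ 45/6. 6⁻¹ ≡ 9 (mod 53), so λ ≡ 45·9 ≡ 34.
  x = λ² - 0 - 0 = 1156 - 0 ≡ 43; y = λ·(0 - 43) - 3 ≡ 19. → (43, 19)
3G: (43, 19) + (0, 3). λ = (3 - 19)/(0 - 43) ≡ 37/10 mod 53. 10⁻¹ ≡ 16 (mod 53), so λ ≡ 9.
  x = λ² - 43 - 0 = 81 - 43 ≡ 38; y = λ·(43 - 38) - 19 ≡ 26. → (38, 26)
4G: (38, 26) + (0, 3). λ = (3 - 26)/(0 - 38) ≡ 30/15 mod 53. 15⁻¹ ≡ 46 (mod 53), so λ ≡ 2.
  x = λ² - 38 - 0 = 4 - 38 ≡ 19; y = λ·(38 - 19) - 26 ≡ 12. → (19, 12)
5G: (19, 12) + (0, 3). λ = (3 - 12)/(0 - 19) ≡ 44/34 mod 53. 34⁻¹ ≡ 39 (mod 53), so λ ≡ 20.
  x = λ² - 19 - 0 = 400 - 19 ≡ 10; y = λ·(19 - 10) - 12 ≡ 9. → (10, 9)

(10, 9)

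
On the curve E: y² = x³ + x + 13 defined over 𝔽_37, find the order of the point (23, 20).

2P: tangent at (23, 20): λ = (3·23² + 1)/(2·20) ≡ 34/3. 3⁻¹ ≡ 25 (mod 37) since 3·25 = 75 ≡ 1, so λ ≡ 34·25 ≡ 36.
  x = λ² - 23 - 23 = 1296 - 46 ≡ 29; y = λ·(23 - 29) - 20 ≡ 23. → (29, 23)
3P: (29, 23) + (23, 20). λ = (20 - 23)/(23 - 29) ≡ 34/31 mod 37. 31⁻¹ ≡ 6 (mod 37), so λ ≡ 19.
  x = λ² - 29 - 23 = 361 - 52 ≡ 13; y = λ·(29 - 13) - 23 ≡ 22. → (13, 22)
4P: (13, 22) + (23, 20). λ = (20 - 22)/(23 - 13) ≡ 35/10 mod 37. 10⁻¹ ≡ 26 (mod 37) since 10·26 = 260 ≡ 1, so λ ≡ 22.
  x = λ² - 13 - 23 = 484 - 36 ≡ 4; y = λ·(13 - 4) - 22 ≡ 28. → (4, 28)
5P: (4, 28) + (23, 20). λ = (20 - 28)/(23 - 4) ≡ 29/19 mod 37. 19⁻¹ ≡ 2 (mod 37), so λ ≡ 21.
  x = λ² - 4 - 23 = 441 - 27 ≡ 7; y = λ·(4 - 7) - 28 ≡ 20. → (7, 20)
6P: (7, 20) + (23, 20). λ = (20 - 20)/(23 - 7) ≡ 0/16 mod 37. 16⁻¹ ≡ 7 (mod 37) since 16·7 = 112 ≡ 1, so λ ≡ 0.
  x = λ² - 7 - 23 = 0 - 30 ≡ 7; y = λ·(7 - 7) - 20 ≡ 17. → (7, 17)
7P: (7, 17) + (23, 20). λ = (20 - 17)/(23 - 7) ≡ 3/16 mod 37. 16⁻¹ ≡ 7 (mod 37), so λ ≡ 21.
  x = λ² - 7 - 23 = 441 - 30 ≡ 4; y = λ·(7 - 4) - 17 ≡ 9. → (4, 9)
8P: (4, 9) + (23, 20). λ = (20 - 9)/(23 - 4) ≡ 11/19 mod 37. 19⁻¹ ≡ 2 (mod 37) since 19·2 = 38 ≡ 1, so λ ≡ 22.
  x = λ² - 4 - 23 = 484 - 27 ≡ 13; y = λ·(4 - 13) - 9 ≡ 15. → (13, 15)
9P: (13, 15) + (23, 20). λ = (20 - 15)/(23 - 13) ≡ 5/10 mod 37. 10⁻¹ ≡ 26 (mod 37), so λ ≡ 19.
  x = λ² - 13 - 23 = 361 - 36 ≡ 29; y = λ·(13 - 29) - 15 ≡ 14. → (29, 14)
10P: (29, 14) + (23, 20). λ = (20 - 14)/(23 - 29) ≡ 6/31 mod 37. 31⁻¹ ≡ 6 (mod 37) since 31·6 = 186 ≡ 1, so λ ≡ 36.
  x = λ² - 29 - 23 = 1296 - 52 ≡ 23; y = λ·(29 - 23) - 14 ≡ 17. → (23, 17)
11P: (23, 17) + (23, 20): same x and y₁ ≡ -y₂, so the sum is 𝒪.
11P = 𝒪, so the order is 11.

11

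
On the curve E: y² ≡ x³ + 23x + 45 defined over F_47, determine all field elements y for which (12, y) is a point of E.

13, 34

x³ + 23x + 45 = 2049 ≡ 28 (mod 47).
Square roots of 28 mod 47: 13 and 34 (since 13² = 169 ≡ 28).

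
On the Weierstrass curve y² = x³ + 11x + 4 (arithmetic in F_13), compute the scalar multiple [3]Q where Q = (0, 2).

Repeated addition: build up to 3Q.
2Q: tangent at (0, 2): λ = (3·0² + 11)/(2·2) ≡ 11/4. 4⁻¹ ≡ 10 (mod 13) since 4·10 = 40 ≡ 1, so λ ≡ 11·10 ≡ 6.
  x = λ² - 0 - 0 = 36 - 0 ≡ 10; y = λ·(0 - 10) - 2 ≡ 3. → (10, 3)
3Q: (10, 3) + (0, 2). λ = (2 - 3)/(0 - 10) ≡ 12/3 mod 13. 3⁻¹ ≡ 9 (mod 13), so λ ≡ 4.
  x = λ² - 10 - 0 = 16 - 10 ≡ 6; y = λ·(10 - 6) - 3 ≡ 0. → (6, 0)

(6, 0)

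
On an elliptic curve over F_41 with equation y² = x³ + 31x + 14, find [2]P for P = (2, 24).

(17, 1)

tangent at (2, 24): λ = (3·2² + 31)/(2·24) ≡ 2/7. 7⁻¹ ≡ 6 (mod 41) since 7·6 = 42 ≡ 1, so λ ≡ 2·6 ≡ 12.
  x = λ² - 2 - 2 = 144 - 4 ≡ 17; y = λ·(2 - 17) - 24 ≡ 1. → (17, 1)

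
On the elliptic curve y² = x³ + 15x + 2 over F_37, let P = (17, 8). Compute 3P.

(22, 18)

Repeated addition: build up to 3P.
2P: tangent at (17, 8): λ = (3·17² + 15)/(2·8) ≡ 31/16. 16⁻¹ ≡ 7 (mod 37) since 16·7 = 112 ≡ 1, so λ ≡ 31·7 ≡ 32.
  x = λ² - 17 - 17 = 1024 - 34 ≡ 28; y = λ·(17 - 28) - 8 ≡ 10. → (28, 10)
3P: (28, 10) + (17, 8). λ = (8 - 10)/(17 - 28) ≡ 35/26 mod 37. 26⁻¹ ≡ 10 (mod 37) since 26·10 = 260 ≡ 1, so λ ≡ 17.
  x = λ² - 28 - 17 = 289 - 45 ≡ 22; y = λ·(28 - 22) - 10 ≡ 18. → (22, 18)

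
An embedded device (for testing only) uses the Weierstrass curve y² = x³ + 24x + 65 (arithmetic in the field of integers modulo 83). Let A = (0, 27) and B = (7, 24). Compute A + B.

(0, 27) + (7, 24). λ = (24 - 27)/(7 - 0) ≡ 80/7 mod 83. 7⁻¹ ≡ 12 (mod 83) since 7·12 = 84 ≡ 1, so λ ≡ 47.
  x = λ² - 0 - 7 = 2209 - 7 ≡ 44; y = λ·(0 - 44) - 27 ≡ 63. → (44, 63)

(44, 63)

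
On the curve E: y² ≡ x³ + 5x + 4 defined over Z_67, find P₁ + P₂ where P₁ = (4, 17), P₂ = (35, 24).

(4, 17) + (35, 24). λ = (24 - 17)/(35 - 4) ≡ 7/31 mod 67. 31⁻¹ ≡ 13 (mod 67) since 31·13 = 403 ≡ 1, so λ ≡ 24.
  x = λ² - 4 - 35 = 576 - 39 ≡ 1; y = λ·(4 - 1) - 17 ≡ 55. → (1, 55)

(1, 55)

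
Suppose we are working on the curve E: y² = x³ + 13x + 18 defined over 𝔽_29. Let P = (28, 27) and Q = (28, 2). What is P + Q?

The two points share x = 28 and their y-coordinates satisfy 27 + 2 ≡ 0 (mod 29), so they are inverses. Their sum is ∞.

O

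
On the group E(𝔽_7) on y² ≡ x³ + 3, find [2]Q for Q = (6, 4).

tangent at (6, 4): λ = (3·6² + 0)/(2·4) ≡ 3/1. 1⁻¹ ≡ 1 (mod 7) since 1·1 = 1 ≡ 1, so λ ≡ 3·1 ≡ 3.
  x = λ² - 6 - 6 = 9 - 12 ≡ 4; y = λ·(6 - 4) - 4 ≡ 2. → (4, 2)

(4, 2)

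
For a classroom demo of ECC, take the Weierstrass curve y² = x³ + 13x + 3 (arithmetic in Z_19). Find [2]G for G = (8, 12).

(12, 14)

tangent at (8, 12): λ = (3·8² + 13)/(2·12) ≡ 15/5. 5⁻¹ ≡ 4 (mod 19) since 5·4 = 20 ≡ 1, so λ ≡ 15·4 ≡ 3.
  x = λ² - 8 - 8 = 9 - 16 ≡ 12; y = λ·(8 - 12) - 12 ≡ 14. → (12, 14)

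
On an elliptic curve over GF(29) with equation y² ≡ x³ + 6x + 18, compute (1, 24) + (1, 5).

The two points share x = 1 and their y-coordinates satisfy 24 + 5 ≡ 0 (mod 29), so they are inverses. Their sum is ∞.

O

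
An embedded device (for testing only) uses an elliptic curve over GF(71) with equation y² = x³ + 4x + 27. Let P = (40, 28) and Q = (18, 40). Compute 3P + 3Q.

(1, 23)

First 3P:
Repeated addition: build up to 3P.
2P: tangent at (40, 28): λ = (3·40² + 4)/(2·28) ≡ 47/56. 56⁻¹ ≡ 52 (mod 71), so λ ≡ 47·52 ≡ 30.
  x = λ² - 40 - 40 = 900 - 80 ≡ 39; y = λ·(40 - 39) - 28 ≡ 2. → (39, 2)
3P: (39, 2) + (40, 28). λ = (28 - 2)/(40 - 39) ≡ 26/1 mod 71. 1⁻¹ ≡ 1 (mod 71), so λ ≡ 26.
  x = λ² - 39 - 40 = 676 - 79 ≡ 29; y = λ·(39 - 29) - 2 ≡ 45. → (29, 45)
3P = (29, 45).
Next 3Q:
Repeated addition: build up to 3Q.
2Q: tangent at (18, 40): λ = (3·18² + 4)/(2·40) ≡ 53/9. 9⁻¹ ≡ 8 (mod 71) since 9·8 = 72 ≡ 1, so λ ≡ 53·8 ≡ 69.
  x = λ² - 18 - 18 = 4761 - 36 ≡ 39; y = λ·(18 - 39) - 40 ≡ 2. → (39, 2)
3Q: (39, 2) + (18, 40). λ = (40 - 2)/(18 - 39) ≡ 38/50 mod 71. 50⁻¹ ≡ 27 (mod 71) since 50·27 = 1350 ≡ 1, so λ ≡ 32.
  x = λ² - 39 - 18 = 1024 - 57 ≡ 44; y = λ·(39 - 44) - 2 ≡ 51. → (44, 51)
3Q = (44, 51).
Finally 3P + 3Q:
(29, 45) + (44, 51). λ = (51 - 45)/(44 - 29) ≡ 6/15 mod 71. 15⁻¹ ≡ 19 (mod 71), so λ ≡ 43.
  x = λ² - 29 - 44 = 1849 - 73 ≡ 1; y = λ·(29 - 1) - 45 ≡ 23. → (1, 23)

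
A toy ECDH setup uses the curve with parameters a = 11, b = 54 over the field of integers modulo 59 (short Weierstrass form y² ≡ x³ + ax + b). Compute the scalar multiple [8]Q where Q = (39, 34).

Repeated addition: build up to 8Q.
2Q: tangent at (39, 34): λ = (3·39² + 11)/(2·34) ≡ 31/9. 9⁻¹ ≡ 46 (mod 59) since 9·46 = 414 ≡ 1, so λ ≡ 31·46 ≡ 10.
  x = λ² - 39 - 39 = 100 - 78 ≡ 22; y = λ·(39 - 22) - 34 ≡ 18. → (22, 18)
3Q: (22, 18) + (39, 34). λ = (34 - 18)/(39 - 22) ≡ 16/17 mod 59. 17⁻¹ ≡ 7 (mod 59) since 17·7 = 119 ≡ 1, so λ ≡ 53.
  x = λ² - 22 - 39 = 2809 - 61 ≡ 34; y = λ·(22 - 34) - 18 ≡ 54. → (34, 54)
4Q: (34, 54) + (39, 34). λ = (34 - 54)/(39 - 34) ≡ 39/5 mod 59. 5⁻¹ ≡ 12 (mod 59), so λ ≡ 55.
  x = λ² - 34 - 39 = 3025 - 73 ≡ 2; y = λ·(34 - 2) - 54 ≡ 54. → (2, 54)
5Q: (2, 54) + (39, 34). λ = (34 - 54)/(39 - 2) ≡ 39/37 mod 59. 37⁻¹ ≡ 8 (mod 59) since 37·8 = 296 ≡ 1, so λ ≡ 17.
  x = λ² - 2 - 39 = 289 - 41 ≡ 12; y = λ·(2 - 12) - 54 ≡ 12. → (12, 12)
6Q: (12, 12) + (39, 34). λ = (34 - 12)/(39 - 12) ≡ 22/27 mod 59. 27⁻¹ ≡ 35 (mod 59) since 27·35 = 945 ≡ 1, so λ ≡ 3.
  x = λ² - 12 - 39 = 9 - 51 ≡ 17; y = λ·(12 - 17) - 12 ≡ 32. → (17, 32)
7Q: (17, 32) + (39, 34). λ = (34 - 32)/(39 - 17) ≡ 2/22 mod 59. 22⁻¹ ≡ 51 (mod 59) since 22·51 = 1122 ≡ 1, so λ ≡ 43.
  x = λ² - 17 - 39 = 1849 - 56 ≡ 23; y = λ·(17 - 23) - 32 ≡ 5. → (23, 5)
8Q: (23, 5) + (39, 34). λ = (34 - 5)/(39 - 23) ≡ 29/16 mod 59. 16⁻¹ ≡ 48 (mod 59) since 16·48 = 768 ≡ 1, so λ ≡ 35.
  x = λ² - 23 - 39 = 1225 - 62 ≡ 42; y = λ·(23 - 42) - 5 ≡ 38. → (42, 38)

(42, 38)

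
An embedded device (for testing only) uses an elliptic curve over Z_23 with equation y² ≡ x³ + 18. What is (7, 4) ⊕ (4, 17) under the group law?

(18, 13)

(7, 4) + (4, 17). λ = (17 - 4)/(4 - 7) ≡ 13/20 mod 23. 20⁻¹ ≡ 15 (mod 23), so λ ≡ 11.
  x = λ² - 7 - 4 = 121 - 11 ≡ 18; y = λ·(7 - 18) - 4 ≡ 13. → (18, 13)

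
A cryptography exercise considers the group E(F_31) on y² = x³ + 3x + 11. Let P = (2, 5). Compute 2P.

tangent at (2, 5): λ = (3·2² + 3)/(2·5) ≡ 15/10. 10⁻¹ ≡ 28 (mod 31), so λ ≡ 15·28 ≡ 17.
  x = λ² - 2 - 2 = 289 - 4 ≡ 6; y = λ·(2 - 6) - 5 ≡ 20. → (6, 20)

(6, 20)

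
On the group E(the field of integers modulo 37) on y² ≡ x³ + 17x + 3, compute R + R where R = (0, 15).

(21, 36)

tangent at (0, 15): λ = (3·0² + 17)/(2·15) ≡ 17/30. 30⁻¹ ≡ 21 (mod 37), so λ ≡ 17·21 ≡ 24.
  x = λ² - 0 - 0 = 576 - 0 ≡ 21; y = λ·(0 - 21) - 15 ≡ 36. → (21, 36)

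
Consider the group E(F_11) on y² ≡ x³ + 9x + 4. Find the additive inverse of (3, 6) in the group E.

-(3, 6) = (3, -6 mod 11) = (3, 5).

(3, 5)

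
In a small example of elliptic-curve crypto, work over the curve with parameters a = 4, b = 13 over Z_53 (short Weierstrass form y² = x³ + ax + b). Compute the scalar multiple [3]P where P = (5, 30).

(32, 7)

Repeated addition: build up to 3P.
2P: tangent at (5, 30): λ = (3·5² + 4)/(2·30) ≡ 26/7. 7⁻¹ ≡ 38 (mod 53), so λ ≡ 26·38 ≡ 34.
  x = λ² - 5 - 5 = 1156 - 10 ≡ 33; y = λ·(5 - 33) - 30 ≡ 25. → (33, 25)
3P: (33, 25) + (5, 30). λ = (30 - 25)/(5 - 33) ≡ 5/25 mod 53. 25⁻¹ ≡ 17 (mod 53), so λ ≡ 32.
  x = λ² - 33 - 5 = 1024 - 38 ≡ 32; y = λ·(33 - 32) - 25 ≡ 7. → (32, 7)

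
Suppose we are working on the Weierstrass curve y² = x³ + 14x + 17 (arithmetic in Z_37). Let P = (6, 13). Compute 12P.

(32, 28)

Repeated addition: build up to 12P.
2P: tangent at (6, 13): λ = (3·6² + 14)/(2·13) ≡ 11/26. 26⁻¹ ≡ 10 (mod 37), so λ ≡ 11·10 ≡ 36.
  x = λ² - 6 - 6 = 1296 - 12 ≡ 26; y = λ·(6 - 26) - 13 ≡ 7. → (26, 7)
3P: (26, 7) + (6, 13). λ = (13 - 7)/(6 - 26) ≡ 6/17 mod 37. 17⁻¹ ≡ 24 (mod 37), so λ ≡ 33.
  x = λ² - 26 - 6 = 1089 - 32 ≡ 21; y = λ·(26 - 21) - 7 ≡ 10. → (21, 10)
4P: (21, 10) + (6, 13). λ = (13 - 10)/(6 - 21) ≡ 3/22 mod 37. 22⁻¹ ≡ 32 (mod 37), so λ ≡ 22.
  x = λ² - 21 - 6 = 484 - 27 ≡ 13; y = λ·(21 - 13) - 10 ≡ 18. → (13, 18)
5P: (13, 18) + (6, 13). λ = (13 - 18)/(6 - 13) ≡ 32/30 mod 37. 30⁻¹ ≡ 21 (mod 37) since 30·21 = 630 ≡ 1, so λ ≡ 6.
  x = λ² - 13 - 6 = 36 - 19 ≡ 17; y = λ·(13 - 17) - 18 ≡ 32. → (17, 32)
6P: (17, 32) + (6, 13). λ = (13 - 32)/(6 - 17) ≡ 18/26 mod 37. 26⁻¹ ≡ 10 (mod 37) since 26·10 = 260 ≡ 1, so λ ≡ 32.
  x = λ² - 17 - 6 = 1024 - 23 ≡ 2; y = λ·(17 - 2) - 32 ≡ 4. → (2, 4)
7P: (2, 4) + (6, 13). λ = (13 - 4)/(6 - 2) ≡ 9/4 mod 37. 4⁻¹ ≡ 28 (mod 37), so λ ≡ 30.
  x = λ² - 2 - 6 = 900 - 8 ≡ 4; y = λ·(2 - 4) - 4 ≡ 10. → (4, 10)
8P: (4, 10) + (6, 13). λ = (13 - 10)/(6 - 4) ≡ 3/2 mod 37. 2⁻¹ ≡ 19 (mod 37), so λ ≡ 20.
  x = λ² - 4 - 6 = 400 - 10 ≡ 20; y = λ·(4 - 20) - 10 ≡ 3. → (20, 3)
9P: (20, 3) + (6, 13). λ = (13 - 3)/(6 - 20) ≡ 10/23 mod 37. 23⁻¹ ≡ 29 (mod 37), so λ ≡ 31.
  x = λ² - 20 - 6 = 961 - 26 ≡ 10; y = λ·(20 - 10) - 3 ≡ 11. → (10, 11)
10P: (10, 11) + (6, 13). λ = (13 - 11)/(6 - 10) ≡ 2/33 mod 37. 33⁻¹ ≡ 9 (mod 37) since 33·9 = 297 ≡ 1, so λ ≡ 18.
  x = λ² - 10 - 6 = 324 - 16 ≡ 12; y = λ·(10 - 12) - 11 ≡ 27. → (12, 27)
11P: (12, 27) + (6, 13). λ = (13 - 27)/(6 - 12) ≡ 23/31 mod 37. 31⁻¹ ≡ 6 (mod 37), so λ ≡ 27.
  x = λ² - 12 - 6 = 729 - 18 ≡ 8; y = λ·(12 - 8) - 27 ≡ 7. → (8, 7)
12P: (8, 7) + (6, 13). λ = (13 - 7)/(6 - 8) ≡ 6/35 mod 37. 35⁻¹ ≡ 18 (mod 37) since 35·18 = 630 ≡ 1, so λ ≡ 34.
  x = λ² - 8 - 6 = 1156 - 14 ≡ 32; y = λ·(8 - 32) - 7 ≡ 28. → (32, 28)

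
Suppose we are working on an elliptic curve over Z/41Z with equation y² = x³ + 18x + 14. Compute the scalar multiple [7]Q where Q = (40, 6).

Repeated addition: build up to 7Q.
2Q: tangent at (40, 6): λ = (3·40² + 18)/(2·6) ≡ 21/12. 12⁻¹ ≡ 24 (mod 41) since 12·24 = 288 ≡ 1, so λ ≡ 21·24 ≡ 12.
  x = λ² - 40 - 40 = 144 - 80 ≡ 23; y = λ·(40 - 23) - 6 ≡ 34. → (23, 34)
3Q: (23, 34) + (40, 6). λ = (6 - 34)/(40 - 23) ≡ 13/17 mod 41. 17⁻¹ ≡ 29 (mod 41), so λ ≡ 8.
  x = λ² - 23 - 40 = 64 - 63 ≡ 1; y = λ·(23 - 1) - 34 ≡ 19. → (1, 19)
4Q: (1, 19) + (40, 6). λ = (6 - 19)/(40 - 1) ≡ 28/39 mod 41. 39⁻¹ ≡ 20 (mod 41), so λ ≡ 27.
  x = λ² - 1 - 40 = 729 - 41 ≡ 32; y = λ·(1 - 32) - 19 ≡ 5. → (32, 5)
5Q: (32, 5) + (40, 6). λ = (6 - 5)/(40 - 32) ≡ 1/8 mod 41. 8⁻¹ ≡ 36 (mod 41), so λ ≡ 36.
  x = λ² - 32 - 40 = 1296 - 72 ≡ 35; y = λ·(32 - 35) - 5 ≡ 10. → (35, 10)
6Q: (35, 10) + (40, 6). λ = (6 - 10)/(40 - 35) ≡ 37/5 mod 41. 5⁻¹ ≡ 33 (mod 41), so λ ≡ 32.
  x = λ² - 35 - 40 = 1024 - 75 ≡ 6; y = λ·(35 - 6) - 10 ≡ 16. → (6, 16)
7Q: (6, 16) + (40, 6). λ = (6 - 16)/(40 - 6) ≡ 31/34 mod 41. 34⁻¹ ≡ 35 (mod 41), so λ ≡ 19.
  x = λ² - 6 - 40 = 361 - 46 ≡ 28; y = λ·(6 - 28) - 16 ≡ 17. → (28, 17)

(28, 17)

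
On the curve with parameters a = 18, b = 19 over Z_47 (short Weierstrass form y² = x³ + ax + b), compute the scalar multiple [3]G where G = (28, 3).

Repeated addition: build up to 3G.
2G: tangent at (28, 3): λ = (3·28² + 18)/(2·3) ≡ 20/6. 6⁻¹ ≡ 8 (mod 47) since 6·8 = 48 ≡ 1, so λ ≡ 20·8 ≡ 19.
  x = λ² - 28 - 28 = 361 - 56 ≡ 23; y = λ·(28 - 23) - 3 ≡ 45. → (23, 45)
3G: (23, 45) + (28, 3). λ = (3 - 45)/(28 - 23) ≡ 5/5 mod 47. 5⁻¹ ≡ 19 (mod 47) since 5·19 = 95 ≡ 1, so λ ≡ 1.
  x = λ² - 23 - 28 = 1 - 51 ≡ 44; y = λ·(23 - 44) - 45 ≡ 28. → (44, 28)

(44, 28)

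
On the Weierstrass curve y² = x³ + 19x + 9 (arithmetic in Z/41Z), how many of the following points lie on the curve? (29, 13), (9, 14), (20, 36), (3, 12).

1

(29, 13): 13² ≡ 5, rhs ≡ 21 → off.
(9, 14): 14² ≡ 32, rhs ≡ 7 → off.
(20, 36): 36² ≡ 25, rhs ≡ 25 → on.
(3, 12): 12² ≡ 21, rhs ≡ 11 → off.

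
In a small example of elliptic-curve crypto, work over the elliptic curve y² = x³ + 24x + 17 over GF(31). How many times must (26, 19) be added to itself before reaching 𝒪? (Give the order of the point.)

6

2P: tangent at (26, 19): λ = (3·26² + 24)/(2·19) ≡ 6/7. 7⁻¹ ≡ 9 (mod 31), so λ ≡ 6·9 ≡ 23.
  x = λ² - 26 - 26 = 529 - 52 ≡ 12; y = λ·(26 - 12) - 19 ≡ 24. → (12, 24)
3P: (12, 24) + (26, 19). λ = (19 - 24)/(26 - 12) ≡ 26/14 mod 31. 14⁻¹ ≡ 20 (mod 31), so λ ≡ 24.
  x = λ² - 12 - 26 = 576 - 38 ≡ 11; y = λ·(12 - 11) - 24 ≡ 0. → (11, 0)
4P: (11, 0) + (26, 19). λ = (19 - 0)/(26 - 11) ≡ 19/15 mod 31. 15⁻¹ ≡ 29 (mod 31) since 15·29 = 435 ≡ 1, so λ ≡ 24.
  x = λ² - 11 - 26 = 576 - 37 ≡ 12; y = λ·(11 - 12) - 0 ≡ 7. → (12, 7)
5P: (12, 7) + (26, 19). λ = (19 - 7)/(26 - 12) ≡ 12/14 mod 31. 14⁻¹ ≡ 20 (mod 31) since 14·20 = 280 ≡ 1, so λ ≡ 23.
  x = λ² - 12 - 26 = 529 - 38 ≡ 26; y = λ·(12 - 26) - 7 ≡ 12. → (26, 12)
6P: (26, 12) + (26, 19): same x and y₁ ≡ -y₂, so the sum is 𝒪.
6P = 𝒪, so the order is 6.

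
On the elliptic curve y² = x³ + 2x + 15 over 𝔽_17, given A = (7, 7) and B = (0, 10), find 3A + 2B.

(8, 4)

First 3A:
Repeated addition: build up to 3A.
2A: tangent at (7, 7): λ = (3·7² + 2)/(2·7) ≡ 13/14. 14⁻¹ ≡ 11 (mod 17), so λ ≡ 13·11 ≡ 7.
  x = λ² - 7 - 7 = 49 - 14 ≡ 1; y = λ·(7 - 1) - 7 ≡ 1. → (1, 1)
3A: (1, 1) + (7, 7). λ = (7 - 1)/(7 - 1) ≡ 6/6 mod 17. 6⁻¹ ≡ 3 (mod 17) since 6·3 = 18 ≡ 1, so λ ≡ 1.
  x = λ² - 1 - 7 = 1 - 8 ≡ 10; y = λ·(1 - 10) - 1 ≡ 7. → (10, 7)
3A = (10, 7).
Next 2B:
Repeated addition: build up to 2B.
2B: tangent at (0, 10): λ = (3·0² + 2)/(2·10) ≡ 2/3. 3⁻¹ ≡ 6 (mod 17) since 3·6 = 18 ≡ 1, so λ ≡ 2·6 ≡ 12.
  x = λ² - 0 - 0 = 144 - 0 ≡ 8; y = λ·(0 - 8) - 10 ≡ 13. → (8, 13)
2B = (8, 13).
Finally 3A + 2B:
(10, 7) + (8, 13). λ = (13 - 7)/(8 - 10) ≡ 6/15 mod 17. 15⁻¹ ≡ 8 (mod 17) since 15·8 = 120 ≡ 1, so λ ≡ 14.
  x = λ² - 10 - 8 = 196 - 18 ≡ 8; y = λ·(10 - 8) - 7 ≡ 4. → (8, 4)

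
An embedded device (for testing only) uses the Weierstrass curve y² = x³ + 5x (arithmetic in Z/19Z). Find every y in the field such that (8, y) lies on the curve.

1, 18

x³ + 5x + 0 = 552 ≡ 1 (mod 19).
Square roots of 1 mod 19: 1 and 18 (since 1² = 1 ≡ 1).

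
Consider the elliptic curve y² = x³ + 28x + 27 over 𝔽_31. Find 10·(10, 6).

(29, 5)

Write G = (10, 6).
Repeated addition: build up to 10G.
2G: tangent at (10, 6): λ = (3·10² + 28)/(2·6) ≡ 18/12. 12⁻¹ ≡ 13 (mod 31) since 12·13 = 156 ≡ 1, so λ ≡ 18·13 ≡ 17.
  x = λ² - 10 - 10 = 289 - 20 ≡ 21; y = λ·(10 - 21) - 6 ≡ 24. → (21, 24)
3G: (21, 24) + (10, 6). λ = (6 - 24)/(10 - 21) ≡ 13/20 mod 31. 20⁻¹ ≡ 14 (mod 31) since 20·14 = 280 ≡ 1, so λ ≡ 27.
  x = λ² - 21 - 10 = 729 - 31 ≡ 16; y = λ·(21 - 16) - 24 ≡ 18. → (16, 18)
4G: (16, 18) + (10, 6). λ = (6 - 18)/(10 - 16) ≡ 19/25 mod 31. 25⁻¹ ≡ 5 (mod 31) since 25·5 = 125 ≡ 1, so λ ≡ 2.
  x = λ² - 16 - 10 = 4 - 26 ≡ 9; y = λ·(16 - 9) - 18 ≡ 27. → (9, 27)
5G: (9, 27) + (10, 6). λ = (6 - 27)/(10 - 9) ≡ 10/1 mod 31. 1⁻¹ ≡ 1 (mod 31) since 1·1 = 1 ≡ 1, so λ ≡ 10.
  x = λ² - 9 - 10 = 100 - 19 ≡ 19; y = λ·(9 - 19) - 27 ≡ 28. → (19, 28)
6G: (19, 28) + (10, 6). λ = (6 - 28)/(10 - 19) ≡ 9/22 mod 31. 22⁻¹ ≡ 24 (mod 31) since 22·24 = 528 ≡ 1, so λ ≡ 30.
  x = λ² - 19 - 10 = 900 - 29 ≡ 3; y = λ·(19 - 3) - 28 ≡ 18. → (3, 18)
7G: (3, 18) + (10, 6). λ = (6 - 18)/(10 - 3) ≡ 19/7 mod 31. 7⁻¹ ≡ 9 (mod 31) since 7·9 = 63 ≡ 1, so λ ≡ 16.
  x = λ² - 3 - 10 = 256 - 13 ≡ 26; y = λ·(3 - 26) - 18 ≡ 17. → (26, 17)
8G: (26, 17) + (10, 6). λ = (6 - 17)/(10 - 26) ≡ 20/15 mod 31. 15⁻¹ ≡ 29 (mod 31) since 15·29 = 435 ≡ 1, so λ ≡ 22.
  x = λ² - 26 - 10 = 484 - 36 ≡ 14; y = λ·(26 - 14) - 17 ≡ 30. → (14, 30)
9G: (14, 30) + (10, 6). λ = (6 - 30)/(10 - 14) ≡ 7/27 mod 31. 27⁻¹ ≡ 23 (mod 31), so λ ≡ 6.
  x = λ² - 14 - 10 = 36 - 24 ≡ 12; y = λ·(14 - 12) - 30 ≡ 13. → (12, 13)
10G: (12, 13) + (10, 6). λ = (6 - 13)/(10 - 12) ≡ 24/29 mod 31. 29⁻¹ ≡ 15 (mod 31) since 29·15 = 435 ≡ 1, so λ ≡ 19.
  x = λ² - 12 - 10 = 361 - 22 ≡ 29; y = λ·(12 - 29) - 13 ≡ 5. → (29, 5)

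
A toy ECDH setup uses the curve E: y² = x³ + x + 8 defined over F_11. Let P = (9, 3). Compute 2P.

tangent at (9, 3): λ = (3·9² + 1)/(2·3) ≡ 2/6. 6⁻¹ ≡ 2 (mod 11), so λ ≡ 2·2 ≡ 4.
  x = λ² - 9 - 9 = 16 - 18 ≡ 9; y = λ·(9 - 9) - 3 ≡ 8. → (9, 8)

(9, 8)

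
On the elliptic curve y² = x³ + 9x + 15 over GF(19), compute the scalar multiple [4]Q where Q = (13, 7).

(11, 1)

Repeated addition: build up to 4Q.
2Q: tangent at (13, 7): λ = (3·13² + 9)/(2·7) ≡ 3/14. 14⁻¹ ≡ 15 (mod 19), so λ ≡ 3·15 ≡ 7.
  x = λ² - 13 - 13 = 49 - 26 ≡ 4; y = λ·(13 - 4) - 7 ≡ 18. → (4, 18)
3Q: (4, 18) + (13, 7). λ = (7 - 18)/(13 - 4) ≡ 8/9 mod 19. 9⁻¹ ≡ 17 (mod 19), so λ ≡ 3.
  x = λ² - 4 - 13 = 9 - 17 ≡ 11; y = λ·(4 - 11) - 18 ≡ 18. → (11, 18)
4Q: (11, 18) + (13, 7). λ = (7 - 18)/(13 - 11) ≡ 8/2 mod 19. 2⁻¹ ≡ 10 (mod 19), so λ ≡ 4.
  x = λ² - 11 - 13 = 16 - 24 ≡ 11; y = λ·(11 - 11) - 18 ≡ 1. → (11, 1)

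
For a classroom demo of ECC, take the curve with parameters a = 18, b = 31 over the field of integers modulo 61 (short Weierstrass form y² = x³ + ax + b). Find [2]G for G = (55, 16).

tangent at (55, 16): λ = (3·55² + 18)/(2·16) ≡ 4/32. 32⁻¹ ≡ 21 (mod 61), so λ ≡ 4·21 ≡ 23.
  x = λ² - 55 - 55 = 529 - 110 ≡ 53; y = λ·(55 - 53) - 16 ≡ 30. → (53, 30)

(53, 30)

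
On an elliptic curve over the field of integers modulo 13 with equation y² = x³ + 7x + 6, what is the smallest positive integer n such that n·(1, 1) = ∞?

2P: tangent at (1, 1): λ = (3·1² + 7)/(2·1) ≡ 10/2. 2⁻¹ ≡ 7 (mod 13) since 2·7 = 14 ≡ 1, so λ ≡ 10·7 ≡ 5.
  x = λ² - 1 - 1 = 25 - 2 ≡ 10; y = λ·(1 - 10) - 1 ≡ 6. → (10, 6)
3P: (10, 6) + (1, 1). λ = (1 - 6)/(1 - 10) ≡ 8/4 mod 13. 4⁻¹ ≡ 10 (mod 13) since 4·10 = 40 ≡ 1, so λ ≡ 2.
  x = λ² - 10 - 1 = 4 - 11 ≡ 6; y = λ·(10 - 6) - 6 ≡ 2. → (6, 2)
4P: (6, 2) + (1, 1). λ = (1 - 2)/(1 - 6) ≡ 12/8 mod 13. 8⁻¹ ≡ 5 (mod 13) since 8·5 = 40 ≡ 1, so λ ≡ 8.
  x = λ² - 6 - 1 = 64 - 7 ≡ 5; y = λ·(6 - 5) - 2 ≡ 6. → (5, 6)
5P: (5, 6) + (1, 1). λ = (1 - 6)/(1 - 5) ≡ 8/9 mod 13. 9⁻¹ ≡ 3 (mod 13) since 9·3 = 27 ≡ 1, so λ ≡ 11.
  x = λ² - 5 - 1 = 121 - 6 ≡ 11; y = λ·(5 - 11) - 6 ≡ 6. → (11, 6)
6P: (11, 6) + (1, 1). λ = (1 - 6)/(1 - 11) ≡ 8/3 mod 13. 3⁻¹ ≡ 9 (mod 13), so λ ≡ 7.
  x = λ² - 11 - 1 = 49 - 12 ≡ 11; y = λ·(11 - 11) - 6 ≡ 7. → (11, 7)
7P: (11, 7) + (1, 1). λ = (1 - 7)/(1 - 11) ≡ 7/3 mod 13. 3⁻¹ ≡ 9 (mod 13), so λ ≡ 11.
  x = λ² - 11 - 1 = 121 - 12 ≡ 5; y = λ·(11 - 5) - 7 ≡ 7. → (5, 7)
8P: (5, 7) + (1, 1). λ = (1 - 7)/(1 - 5) ≡ 7/9 mod 13. 9⁻¹ ≡ 3 (mod 13), so λ ≡ 8.
  x = λ² - 5 - 1 = 64 - 6 ≡ 6; y = λ·(5 - 6) - 7 ≡ 11. → (6, 11)
9P: (6, 11) + (1, 1). λ = (1 - 11)/(1 - 6) ≡ 3/8 mod 13. 8⁻¹ ≡ 5 (mod 13), so λ ≡ 2.
  x = λ² - 6 - 1 = 4 - 7 ≡ 10; y = λ·(6 - 10) - 11 ≡ 7. → (10, 7)
10P: (10, 7) + (1, 1). λ = (1 - 7)/(1 - 10) ≡ 7/4 mod 13. 4⁻¹ ≡ 10 (mod 13), so λ ≡ 5.
  x = λ² - 10 - 1 = 25 - 11 ≡ 1; y = λ·(10 - 1) - 7 ≡ 12. → (1, 12)
11P: (1, 12) + (1, 1): same x and y₁ ≡ -y₂, so the sum is ∞.
11P = ∞, so the order is 11.

11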